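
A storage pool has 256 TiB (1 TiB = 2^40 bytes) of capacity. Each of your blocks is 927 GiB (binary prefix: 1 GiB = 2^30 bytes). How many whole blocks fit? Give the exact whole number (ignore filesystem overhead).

Capacity: 256 TiB = 281,474,976,710,656 bytes
Per item: 927 GiB = 995,358,670,848 bytes
⌊281,474,976,710,656 / 995,358,670,848⌋ = 282

282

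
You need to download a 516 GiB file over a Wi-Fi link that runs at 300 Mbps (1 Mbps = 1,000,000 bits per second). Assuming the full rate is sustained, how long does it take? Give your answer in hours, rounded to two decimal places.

516 GiB = 554,050,781,184 bytes = 4,432,406,249,472 bits
300 Mbps = 300,000,000 bits/s
time = 4,432,406,249,472 / 300,000,000 = 14,774.6875 s
14,774.6875 s / 3600 = 4.10 hours

4.10 hours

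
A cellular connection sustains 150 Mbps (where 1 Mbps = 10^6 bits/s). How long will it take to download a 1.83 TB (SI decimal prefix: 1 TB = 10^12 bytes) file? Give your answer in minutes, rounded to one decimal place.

1,626.7 minutes

1.83 TB = 1,830,000,000,000 bytes = 14,640,000,000,000 bits
150 Mbps = 150,000,000 bits/s
time = 14,640,000,000,000 / 150,000,000 = 97,600.00 s
97,600.00 s / 60 = 1,626.7 minutes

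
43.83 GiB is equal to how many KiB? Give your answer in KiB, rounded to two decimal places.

43.83 GiB × 1,073,741,824 bytes/GiB = 47,062,104,145.92 bytes
1 KiB = 1,024 bytes
47,062,104,145.92 / 1,024 = 45,959,086.08 KiB

45,959,086.08 KiB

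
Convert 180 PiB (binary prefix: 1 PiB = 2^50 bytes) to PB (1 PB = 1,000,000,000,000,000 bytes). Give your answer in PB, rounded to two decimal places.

202.66 PB

180 PiB × 1,125,899,906,842,624 bytes/PiB = 202,661,983,231,672,320 bytes
1 PB = 10^15 bytes = 1,000,000,000,000,000 bytes
202,661,983,231,672,320 / 1,000,000,000,000,000 = 202.66 PB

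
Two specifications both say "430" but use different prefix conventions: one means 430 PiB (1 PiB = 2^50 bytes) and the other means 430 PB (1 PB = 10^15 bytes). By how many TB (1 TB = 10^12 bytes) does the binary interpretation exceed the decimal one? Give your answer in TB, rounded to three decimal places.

54,136.960 TB

430 PiB = 430 × 1,125,899,906,842,624 = 484,136,959,942,328,320 bytes
430 PB = 430 × 1,000,000,000,000,000 = 430,000,000,000,000,000 bytes
difference = 54,136,959,942,328,320 bytes
54,136,959,942,328,320 / 1,000,000,000,000 = 54,136.960 TB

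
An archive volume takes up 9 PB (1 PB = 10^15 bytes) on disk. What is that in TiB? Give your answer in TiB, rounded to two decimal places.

9 PB × 1,000,000,000,000,000 bytes/PB = 9,000,000,000,000,000 bytes
1 TiB = 1,099,511,627,776 bytes
9,000,000,000,000,000 / 1,099,511,627,776 = 8,185.45 TiB

8,185.45 TiB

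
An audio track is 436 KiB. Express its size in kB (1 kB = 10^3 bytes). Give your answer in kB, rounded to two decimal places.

436 KiB = 436 × 2^10 bytes = 446,464 bytes
1 kB = 1,000 bytes
446,464 / 1,000 = 446.46 kB

446.46 kB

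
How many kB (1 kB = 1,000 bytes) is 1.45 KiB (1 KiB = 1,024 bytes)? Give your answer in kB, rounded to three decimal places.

1.45 KiB = 1.45 × 2^10 bytes = 1,484.8 bytes
1 kB = 10^3 bytes = 1,000 bytes
1,484.8 / 1,000 = 1.485 kB

1.485 kB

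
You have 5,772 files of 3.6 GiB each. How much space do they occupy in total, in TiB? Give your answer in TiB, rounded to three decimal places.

Total = 5,772 × 3.6 GiB = 20779.2 GiB
= 20779.2 × 1,073,741,824 bytes = 22,311,496,109,260.8 bytes
1 TiB = 1,099,511,627,776 bytes
22,311,496,109,260.8 / 1,099,511,627,776 = 20.292 TiB

20.292 TiB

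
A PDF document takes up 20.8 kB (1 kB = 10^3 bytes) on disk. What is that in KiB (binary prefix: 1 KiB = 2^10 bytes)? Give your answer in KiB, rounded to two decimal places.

20.31 KiB

20.8 kB = 20.8 × 10^3 bytes = 20,800 bytes
1 KiB = 1,024 bytes
20,800 / 1,024 = 20.31 KiB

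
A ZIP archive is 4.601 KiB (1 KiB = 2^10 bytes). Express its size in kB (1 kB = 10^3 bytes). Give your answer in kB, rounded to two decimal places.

4.71 kB

4.601 KiB × 1,024 bytes/KiB = 4,711.424 bytes
1 kB = 1,000 bytes
4,711.424 / 1,000 = 4.71 kB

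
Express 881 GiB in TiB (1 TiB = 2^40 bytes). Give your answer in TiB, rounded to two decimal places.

881 GiB × 1,073,741,824 bytes/GiB = 945,966,546,944 bytes
1 TiB = 1,099,511,627,776 bytes
945,966,546,944 / 1,099,511,627,776 = 0.86 TiB

0.86 TiB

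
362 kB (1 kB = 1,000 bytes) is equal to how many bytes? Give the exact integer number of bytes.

362,000 bytes

362 × 1,000 = 362,000 bytes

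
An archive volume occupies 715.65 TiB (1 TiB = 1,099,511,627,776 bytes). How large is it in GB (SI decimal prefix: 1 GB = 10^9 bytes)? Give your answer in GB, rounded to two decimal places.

786,865.50 GB

715.65 TiB = 715.65 × 2^40 bytes = 786,865,496,417,894.4 bytes
1 GB = 1,000,000,000 bytes
786,865,496,417,894.4 / 1,000,000,000 = 786,865.50 GB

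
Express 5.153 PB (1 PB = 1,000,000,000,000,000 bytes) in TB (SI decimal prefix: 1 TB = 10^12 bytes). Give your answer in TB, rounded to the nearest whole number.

5.153 PB × 1,000,000,000,000,000 bytes/PB = 5,153,000,000,000,000 bytes
1 TB = 1,000,000,000,000 bytes
5,153,000,000,000,000 / 1,000,000,000,000 = 5,153 TB

5,153 TB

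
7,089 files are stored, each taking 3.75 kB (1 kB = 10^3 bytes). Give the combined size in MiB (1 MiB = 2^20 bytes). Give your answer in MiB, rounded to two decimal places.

25.35 MiB

Total = 7,089 × 3.75 kB = 26583.75 kB
= 26583.75 × 1,000 bytes = 26,583,750 bytes
1 MiB = 1,048,576 bytes
26,583,750 / 1,048,576 = 25.35 MiB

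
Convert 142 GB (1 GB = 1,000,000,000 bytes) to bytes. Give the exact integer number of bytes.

142 × 1,000,000,000 = 142,000,000,000 bytes  (1 GB = 10^9 bytes)

142,000,000,000 bytes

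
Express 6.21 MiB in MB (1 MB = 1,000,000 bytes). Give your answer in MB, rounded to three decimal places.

6.512 MB

6.21 MiB × 1,048,576 bytes/MiB = 6,511,656.96 bytes
1 MB = 10^6 bytes = 1,000,000 bytes
6,511,656.96 / 1,000,000 = 6.512 MB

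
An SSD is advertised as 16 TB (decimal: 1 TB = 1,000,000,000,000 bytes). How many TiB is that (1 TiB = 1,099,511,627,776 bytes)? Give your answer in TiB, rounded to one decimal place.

14.6 TiB

16 TB × 1,000,000,000,000 bytes/TB = 16,000,000,000,000 bytes
1 TiB = 1,099,511,627,776 bytes
16,000,000,000,000 / 1,099,511,627,776 = 14.6 TiB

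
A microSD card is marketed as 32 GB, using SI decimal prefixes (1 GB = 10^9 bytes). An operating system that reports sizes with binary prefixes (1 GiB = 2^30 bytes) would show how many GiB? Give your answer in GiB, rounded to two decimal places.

32 GB × 1,000,000,000 bytes/GB = 32,000,000,000 bytes
1 GiB = 2^30 bytes = 1,073,741,824 bytes
32,000,000,000 / 1,073,741,824 = 29.80 GiB

29.80 GiB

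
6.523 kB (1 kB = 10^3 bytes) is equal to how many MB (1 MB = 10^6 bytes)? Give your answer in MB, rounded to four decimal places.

0.0065 MB

6.523 kB = 6.523 × 10^3 bytes = 6,523 bytes
1 MB = 10^6 bytes = 1,000,000 bytes
6,523 / 1,000,000 = 0.0065 MB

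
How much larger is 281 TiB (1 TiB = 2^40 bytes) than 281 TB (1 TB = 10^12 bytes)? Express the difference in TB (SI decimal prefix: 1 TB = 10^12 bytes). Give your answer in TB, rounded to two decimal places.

27.96 TB

281 TiB = 281 × 1,099,511,627,776 = 308,962,767,405,056 bytes
281 TB = 281 × 1,000,000,000,000 = 281,000,000,000,000 bytes
difference = 27,962,767,405,056 bytes
27,962,767,405,056 / 1,000,000,000,000 = 27.96 TB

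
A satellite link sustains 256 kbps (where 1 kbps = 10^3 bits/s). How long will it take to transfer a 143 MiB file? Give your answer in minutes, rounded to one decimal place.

78.1 minutes

143 MiB = 149,946,368 bytes = 1,199,570,944 bits
256 kbps = 256,000 bits/s
time = 1,199,570,944 / 256,000 = 4,685.82 s
4,685.82 s / 60 = 78.1 minutes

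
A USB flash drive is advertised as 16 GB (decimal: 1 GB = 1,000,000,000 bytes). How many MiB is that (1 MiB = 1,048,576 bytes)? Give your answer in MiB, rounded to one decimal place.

15,258.8 MiB

16 GB = 16 × 10^9 bytes = 16,000,000,000 bytes
1 MiB = 2^20 bytes = 1,048,576 bytes
16,000,000,000 / 1,048,576 = 15,258.8 MiB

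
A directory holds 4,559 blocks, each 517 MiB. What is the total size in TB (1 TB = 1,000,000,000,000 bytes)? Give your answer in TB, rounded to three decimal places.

Total = 4,559 × 517 MiB = 2,357,003 MiB
= 2,357,003 × 1,048,576 bytes = 2,471,496,777,728 bytes
1 TB = 1,000,000,000,000 bytes
2,471,496,777,728 / 1,000,000,000,000 = 2.471 TB

2.471 TB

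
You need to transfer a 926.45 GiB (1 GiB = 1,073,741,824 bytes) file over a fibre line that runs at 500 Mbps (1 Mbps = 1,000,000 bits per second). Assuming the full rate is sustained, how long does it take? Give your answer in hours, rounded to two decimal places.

4.42 hours

926.45 GiB = 994,768,112,844.8 bytes = 7,958,144,902,758.4 bits
500 Mbps = 500,000,000 bits/s
time = 7,958,144,902,758.4 / 500,000,000 = 15,916.2898 s
15,916.2898 s / 3600 = 4.42 hours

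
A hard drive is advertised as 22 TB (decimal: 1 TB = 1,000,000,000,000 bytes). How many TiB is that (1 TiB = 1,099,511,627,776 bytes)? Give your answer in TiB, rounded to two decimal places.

22 TB = 22 × 10^12 bytes = 22,000,000,000,000 bytes
1 TiB = 1,099,511,627,776 bytes
22,000,000,000,000 / 1,099,511,627,776 = 20.01 TiB

20.01 TiB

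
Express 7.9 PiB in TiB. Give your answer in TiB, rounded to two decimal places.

8,089.60 TiB

7.9 PiB = 7.9 × 2^50 bytes = 8,894,609,264,056,729.6 bytes
1 TiB = 1,099,511,627,776 bytes
8,894,609,264,056,729.6 / 1,099,511,627,776 = 8,089.60 TiB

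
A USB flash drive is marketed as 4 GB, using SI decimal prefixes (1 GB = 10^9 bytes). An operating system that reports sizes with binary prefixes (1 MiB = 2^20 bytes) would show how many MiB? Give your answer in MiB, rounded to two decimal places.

3,814.70 MiB

4 GB × 1,000,000,000 bytes/GB = 4,000,000,000 bytes
1 MiB = 2^20 bytes = 1,048,576 bytes
4,000,000,000 / 1,048,576 = 3,814.70 MiB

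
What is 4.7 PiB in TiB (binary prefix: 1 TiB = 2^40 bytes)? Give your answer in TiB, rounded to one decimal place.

4,812.8 TiB

4.7 PiB = 4.7 × 2^50 bytes = 5,291,729,562,160,332.8 bytes
1 TiB = 2^40 bytes = 1,099,511,627,776 bytes
5,291,729,562,160,332.8 / 1,099,511,627,776 = 4,812.8 TiB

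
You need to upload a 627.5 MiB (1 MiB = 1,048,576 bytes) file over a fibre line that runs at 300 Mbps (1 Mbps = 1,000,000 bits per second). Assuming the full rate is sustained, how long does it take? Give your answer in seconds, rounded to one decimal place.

17.5 seconds

627.5 MiB = 657,981,440 bytes = 5,263,851,520 bits
300 Mbps = 300,000,000 bits/s
time = 5,263,851,520 / 300,000,000 = 17.5 s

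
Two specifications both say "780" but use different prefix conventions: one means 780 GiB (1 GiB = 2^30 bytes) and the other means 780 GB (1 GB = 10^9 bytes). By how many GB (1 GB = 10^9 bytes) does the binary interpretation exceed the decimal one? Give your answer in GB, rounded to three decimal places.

57.519 GB

780 GiB = 780 × 1,073,741,824 = 837,518,622,720 bytes
780 GB = 780 × 1,000,000,000 = 780,000,000,000 bytes
difference = 57,518,622,720 bytes
57,518,622,720 / 1,000,000,000 = 57.519 GB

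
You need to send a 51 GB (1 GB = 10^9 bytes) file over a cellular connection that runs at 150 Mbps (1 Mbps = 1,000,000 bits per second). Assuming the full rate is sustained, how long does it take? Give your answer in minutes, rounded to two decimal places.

51 GB = 51,000,000,000 bytes = 408,000,000,000 bits
150 Mbps = 150,000,000 bits/s
time = 408,000,000,000 / 150,000,000 = 2,720.000 s
2,720.000 s / 60 = 45.33 minutes

45.33 minutes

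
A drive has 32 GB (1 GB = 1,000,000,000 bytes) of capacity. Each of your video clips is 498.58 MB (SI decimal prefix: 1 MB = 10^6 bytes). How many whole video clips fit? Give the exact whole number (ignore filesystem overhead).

64

Capacity: 32 GB = 32,000,000,000 bytes
Per item: 498.58 MB = 498,580,000 bytes
⌊32,000,000,000 / 498,580,000⌋ = 64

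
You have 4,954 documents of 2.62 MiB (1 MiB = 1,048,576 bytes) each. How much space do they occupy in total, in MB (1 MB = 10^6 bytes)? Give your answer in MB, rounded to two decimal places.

13,609.97 MB

Total = 4,954 × 2.62 MiB = 12979.48 MiB
= 12979.48 × 1,048,576 bytes = 13,609,971,220.48 bytes
1 MB = 1,000,000 bytes
13,609,971,220.48 / 1,000,000 = 13,609.97 MB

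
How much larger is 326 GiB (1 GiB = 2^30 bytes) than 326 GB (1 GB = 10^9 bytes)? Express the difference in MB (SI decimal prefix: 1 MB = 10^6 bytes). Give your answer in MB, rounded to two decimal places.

24,039.83 MB

326 GiB = 326 × 1,073,741,824 = 350,039,834,624 bytes
326 GB = 326 × 1,000,000,000 = 326,000,000,000 bytes
difference = 24,039,834,624 bytes
24,039,834,624 / 1,000,000 = 24,039.83 MB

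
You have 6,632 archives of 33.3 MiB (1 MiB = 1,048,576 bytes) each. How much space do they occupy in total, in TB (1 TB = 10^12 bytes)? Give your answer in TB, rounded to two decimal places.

Total = 6,632 × 33.3 MiB = 220845.6 MiB
= 220845.6 × 1,048,576 bytes = 231,573,395,865.6 bytes
1 TB = 1,000,000,000,000 bytes
231,573,395,865.6 / 1,000,000,000,000 = 0.23 TB

0.23 TB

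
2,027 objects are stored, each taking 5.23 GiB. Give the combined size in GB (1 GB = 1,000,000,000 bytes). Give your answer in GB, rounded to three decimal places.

11,382.963 GB

Total = 2,027 × 5.23 GiB = 10601.21 GiB
= 10601.21 × 1,073,741,824 bytes = 11,382,962,562,007.04 bytes
1 GB = 1,000,000,000 bytes
11,382,962,562,007.04 / 1,000,000,000 = 11,382.963 GB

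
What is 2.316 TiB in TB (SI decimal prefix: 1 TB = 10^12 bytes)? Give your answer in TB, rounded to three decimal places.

2.316 TiB = 2.316 × 2^40 bytes = 2,546,468,929,929.216 bytes
1 TB = 1,000,000,000,000 bytes
2,546,468,929,929.216 / 1,000,000,000,000 = 2.546 TB

2.546 TB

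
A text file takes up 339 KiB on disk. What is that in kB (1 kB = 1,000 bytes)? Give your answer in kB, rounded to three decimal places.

347.136 kB

339 KiB × 1,024 bytes/KiB = 347,136 bytes
1 kB = 10^3 bytes = 1,000 bytes
347,136 / 1,000 = 347.136 kB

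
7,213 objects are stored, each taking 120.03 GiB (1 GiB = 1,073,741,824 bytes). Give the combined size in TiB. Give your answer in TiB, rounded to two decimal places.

845.48 TiB

Total = 7,213 × 120.03 GiB = 865776.39 GiB
= 865776.39 × 1,073,741,824 bytes = 929,620,320,174,735.36 bytes
1 TiB = 1,099,511,627,776 bytes
929,620,320,174,735.36 / 1,099,511,627,776 = 845.48 TiB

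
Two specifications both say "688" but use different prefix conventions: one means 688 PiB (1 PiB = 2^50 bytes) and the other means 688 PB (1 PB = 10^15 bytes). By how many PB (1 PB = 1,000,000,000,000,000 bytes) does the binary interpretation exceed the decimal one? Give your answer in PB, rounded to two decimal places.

688 PiB = 688 × 1,125,899,906,842,624 = 774,619,135,907,725,312 bytes
688 PB = 688 × 1,000,000,000,000,000 = 688,000,000,000,000,000 bytes
difference = 86,619,135,907,725,312 bytes
86,619,135,907,725,312 / 1,000,000,000,000,000 = 86.62 PB

86.62 PB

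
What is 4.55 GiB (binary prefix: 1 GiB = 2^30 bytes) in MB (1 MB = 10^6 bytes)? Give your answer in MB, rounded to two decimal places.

4.55 GiB = 4.55 × 2^30 bytes = 4,885,525,299.2 bytes
1 MB = 1,000,000 bytes
4,885,525,299.2 / 1,000,000 = 4,885.53 MB

4,885.53 MB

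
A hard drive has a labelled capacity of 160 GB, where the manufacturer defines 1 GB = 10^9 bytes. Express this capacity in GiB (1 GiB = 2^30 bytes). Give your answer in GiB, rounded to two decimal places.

149.01 GiB

160 GB = 160 × 10^9 bytes = 160,000,000,000 bytes
1 GiB = 2^30 bytes = 1,073,741,824 bytes
160,000,000,000 / 1,073,741,824 = 149.01 GiB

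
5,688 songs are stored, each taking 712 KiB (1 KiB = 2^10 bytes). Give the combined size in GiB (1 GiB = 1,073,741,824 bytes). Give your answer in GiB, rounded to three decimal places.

Total = 5,688 × 712 KiB = 4,049,856 KiB
= 4,049,856 × 1,024 bytes = 4,147,052,544 bytes
1 GiB = 1,073,741,824 bytes
4,147,052,544 / 1,073,741,824 = 3.862 GiB

3.862 GiB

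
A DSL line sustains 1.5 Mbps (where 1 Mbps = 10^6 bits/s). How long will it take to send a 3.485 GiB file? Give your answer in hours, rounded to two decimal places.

3.485 GiB = 3,741,990,256.64 bytes = 29,935,922,053.12 bits
1.5 Mbps = 1,500,000 bits/s
time = 29,935,922,053.12 / 1,500,000 = 19,957.2814 s
19,957.2814 s / 3600 = 5.54 hours

5.54 hours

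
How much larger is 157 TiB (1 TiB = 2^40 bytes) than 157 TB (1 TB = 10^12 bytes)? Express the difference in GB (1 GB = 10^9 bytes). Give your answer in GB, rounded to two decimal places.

157 TiB = 157 × 1,099,511,627,776 = 172,623,325,560,832 bytes
157 TB = 157 × 1,000,000,000,000 = 157,000,000,000,000 bytes
difference = 15,623,325,560,832 bytes
15,623,325,560,832 / 1,000,000,000 = 15,623.33 GB

15,623.33 GB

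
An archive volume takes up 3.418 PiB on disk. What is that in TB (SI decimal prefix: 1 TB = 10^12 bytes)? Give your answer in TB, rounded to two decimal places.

3,848.33 TB

3.418 PiB = 3.418 × 2^50 bytes = 3,848,325,881,588,088.832 bytes
1 TB = 10^12 bytes = 1,000,000,000,000 bytes
3,848,325,881,588,088.832 / 1,000,000,000,000 = 3,848.33 TB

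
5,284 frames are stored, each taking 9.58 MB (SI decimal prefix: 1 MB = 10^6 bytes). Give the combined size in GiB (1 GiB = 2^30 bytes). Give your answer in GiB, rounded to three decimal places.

47.144 GiB

Total = 5,284 × 9.58 MB = 50620.72 MB
= 50620.72 × 1,000,000 bytes = 50,620,720,000 bytes
1 GiB = 1,073,741,824 bytes
50,620,720,000 / 1,073,741,824 = 47.144 GiB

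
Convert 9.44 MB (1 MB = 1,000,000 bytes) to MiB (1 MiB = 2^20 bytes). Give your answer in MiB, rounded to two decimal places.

9.44 MB × 1,000,000 bytes/MB = 9,440,000 bytes
1 MiB = 2^20 bytes = 1,048,576 bytes
9,440,000 / 1,048,576 = 9.00 MiB

9.00 MiB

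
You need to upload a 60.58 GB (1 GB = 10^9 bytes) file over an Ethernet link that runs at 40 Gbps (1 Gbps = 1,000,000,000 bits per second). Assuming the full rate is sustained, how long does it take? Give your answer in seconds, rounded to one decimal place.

12.1 seconds

60.58 GB = 60,580,000,000 bytes = 484,640,000,000 bits
40 Gbps = 40,000,000,000 bits/s
time = 484,640,000,000 / 40,000,000,000 = 12.1 s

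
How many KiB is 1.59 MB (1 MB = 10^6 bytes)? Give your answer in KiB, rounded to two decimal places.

1,552.73 KiB

1.59 MB = 1.59 × 10^6 bytes = 1,590,000 bytes
1 KiB = 1,024 bytes
1,590,000 / 1,024 = 1,552.73 KiB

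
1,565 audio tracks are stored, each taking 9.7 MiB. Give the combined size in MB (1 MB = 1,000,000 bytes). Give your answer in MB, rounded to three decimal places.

15,917.908 MB

Total = 1,565 × 9.7 MiB = 15180.5 MiB
= 15180.5 × 1,048,576 bytes = 15,917,907,968 bytes
1 MB = 1,000,000 bytes
15,917,907,968 / 1,000,000 = 15,917.908 MB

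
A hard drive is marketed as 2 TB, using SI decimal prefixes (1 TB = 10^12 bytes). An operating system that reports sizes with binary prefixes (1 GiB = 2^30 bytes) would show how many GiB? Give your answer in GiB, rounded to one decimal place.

2 TB = 2 × 10^12 bytes = 2,000,000,000,000 bytes
1 GiB = 2^30 bytes = 1,073,741,824 bytes
2,000,000,000,000 / 1,073,741,824 = 1,862.6 GiB

1,862.6 GiB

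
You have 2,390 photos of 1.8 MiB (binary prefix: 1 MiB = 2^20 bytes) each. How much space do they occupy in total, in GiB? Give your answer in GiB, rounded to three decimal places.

4.201 GiB

Total = 2,390 × 1.8 MiB = 4302 MiB
= 4302 × 1,048,576 bytes = 4,510,973,952 bytes
1 GiB = 1,073,741,824 bytes
4,510,973,952 / 1,073,741,824 = 4.201 GiB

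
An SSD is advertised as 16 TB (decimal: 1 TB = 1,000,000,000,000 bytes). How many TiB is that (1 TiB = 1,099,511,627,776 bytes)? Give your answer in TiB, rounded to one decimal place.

16 TB = 16 × 10^12 bytes = 16,000,000,000,000 bytes
1 TiB = 2^40 bytes = 1,099,511,627,776 bytes
16,000,000,000,000 / 1,099,511,627,776 = 14.6 TiB

14.6 TiB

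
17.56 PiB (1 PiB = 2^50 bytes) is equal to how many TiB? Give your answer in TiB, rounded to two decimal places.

17,981.44 TiB

17.56 PiB × 1,125,899,906,842,624 bytes/PiB = 19,770,802,364,156,477.44 bytes
1 TiB = 2^40 bytes = 1,099,511,627,776 bytes
19,770,802,364,156,477.44 / 1,099,511,627,776 = 17,981.44 TiB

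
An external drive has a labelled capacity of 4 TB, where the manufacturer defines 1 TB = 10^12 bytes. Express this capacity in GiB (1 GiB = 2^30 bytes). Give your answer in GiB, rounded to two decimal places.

4 TB × 1,000,000,000,000 bytes/TB = 4,000,000,000,000 bytes
1 GiB = 1,073,741,824 bytes
4,000,000,000,000 / 1,073,741,824 = 3,725.29 GiB

3,725.29 GiB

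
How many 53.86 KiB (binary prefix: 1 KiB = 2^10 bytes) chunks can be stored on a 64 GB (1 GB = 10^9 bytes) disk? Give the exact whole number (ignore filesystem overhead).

Capacity: 64 GB = 64,000,000,000 bytes
Per item: 53.86 KiB = 55,152.64 bytes
⌊64,000,000,000 / 55,152.64⌋ = 1,160,415

1,160,415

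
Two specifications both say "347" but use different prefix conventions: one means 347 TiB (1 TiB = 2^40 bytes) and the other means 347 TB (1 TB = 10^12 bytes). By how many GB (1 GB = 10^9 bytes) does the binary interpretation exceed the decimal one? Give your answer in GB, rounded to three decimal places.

34,530.535 GB

347 TiB = 347 × 1,099,511,627,776 = 381,530,534,838,272 bytes
347 TB = 347 × 1,000,000,000,000 = 347,000,000,000,000 bytes
difference = 34,530,534,838,272 bytes
34,530,534,838,272 / 1,000,000,000 = 34,530.535 GB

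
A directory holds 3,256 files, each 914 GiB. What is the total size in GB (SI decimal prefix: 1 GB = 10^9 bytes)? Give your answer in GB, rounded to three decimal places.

Total = 3,256 × 914 GiB = 2,975,984 GiB
= 2,975,984 × 1,073,741,824 bytes = 3,195,438,488,354,816 bytes
1 GB = 1,000,000,000 bytes
3,195,438,488,354,816 / 1,000,000,000 = 3,195,438.488 GB

3,195,438.488 GB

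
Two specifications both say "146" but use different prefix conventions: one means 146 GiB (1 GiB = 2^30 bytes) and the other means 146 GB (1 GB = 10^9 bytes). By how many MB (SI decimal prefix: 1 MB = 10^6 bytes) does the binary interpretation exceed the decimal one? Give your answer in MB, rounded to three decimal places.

10,766.306 MB

146 GiB = 146 × 1,073,741,824 = 156,766,306,304 bytes
146 GB = 146 × 1,000,000,000 = 146,000,000,000 bytes
difference = 10,766,306,304 bytes
10,766,306,304 / 1,000,000 = 10,766.306 MB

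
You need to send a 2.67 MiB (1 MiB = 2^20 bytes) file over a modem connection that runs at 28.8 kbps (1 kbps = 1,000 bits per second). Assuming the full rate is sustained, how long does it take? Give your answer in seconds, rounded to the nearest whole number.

2.67 MiB = 2,799,697.92 bytes = 22,397,583.36 bits
28.8 kbps = 28,800 bits/s
time = 22,397,583.36 / 28,800 = 778 s

778 seconds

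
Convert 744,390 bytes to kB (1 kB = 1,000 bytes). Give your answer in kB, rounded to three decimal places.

744,390 bytes given.
1 kB = 1,000 bytes
744,390 / 1,000 = 744.390 kB

744.390 kB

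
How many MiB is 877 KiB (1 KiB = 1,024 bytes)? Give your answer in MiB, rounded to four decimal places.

0.8564 MiB

877 KiB × 1,024 bytes/KiB = 898,048 bytes
1 MiB = 2^20 bytes = 1,048,576 bytes
898,048 / 1,048,576 = 0.8564 MiB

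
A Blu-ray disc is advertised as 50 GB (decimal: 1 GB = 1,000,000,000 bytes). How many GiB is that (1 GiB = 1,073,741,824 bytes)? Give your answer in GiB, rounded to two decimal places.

46.57 GiB

50 GB × 1,000,000,000 bytes/GB = 50,000,000,000 bytes
1 GiB = 2^30 bytes = 1,073,741,824 bytes
50,000,000,000 / 1,073,741,824 = 46.57 GiB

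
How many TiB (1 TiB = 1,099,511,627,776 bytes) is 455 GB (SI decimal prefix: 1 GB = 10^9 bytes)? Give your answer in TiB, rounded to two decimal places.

0.41 TiB

455 GB = 455 × 10^9 bytes = 455,000,000,000 bytes
1 TiB = 2^40 bytes = 1,099,511,627,776 bytes
455,000,000,000 / 1,099,511,627,776 = 0.41 TiB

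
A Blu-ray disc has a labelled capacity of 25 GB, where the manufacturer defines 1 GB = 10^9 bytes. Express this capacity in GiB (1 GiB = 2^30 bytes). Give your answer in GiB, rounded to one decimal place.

25 GB = 25 × 10^9 bytes = 25,000,000,000 bytes
1 GiB = 1,073,741,824 bytes
25,000,000,000 / 1,073,741,824 = 23.3 GiB

23.3 GiB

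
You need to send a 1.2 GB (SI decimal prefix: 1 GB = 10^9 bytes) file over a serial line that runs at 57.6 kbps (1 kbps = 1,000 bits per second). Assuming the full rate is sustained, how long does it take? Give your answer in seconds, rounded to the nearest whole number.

166,667 seconds

1.2 GB = 1,200,000,000 bytes = 9,600,000,000 bits
57.6 kbps = 57,600 bits/s
time = 9,600,000,000 / 57,600 = 166,667 s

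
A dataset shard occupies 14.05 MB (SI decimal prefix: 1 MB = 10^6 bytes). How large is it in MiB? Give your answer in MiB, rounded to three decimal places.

14.05 MB = 14.05 × 10^6 bytes = 14,050,000 bytes
1 MiB = 2^20 bytes = 1,048,576 bytes
14,050,000 / 1,048,576 = 13.399 MiB

13.399 MiB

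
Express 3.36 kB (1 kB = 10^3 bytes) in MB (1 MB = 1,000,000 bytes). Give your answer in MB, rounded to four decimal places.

0.0034 MB

3.36 kB × 1,000 bytes/kB = 3,360 bytes
1 MB = 10^6 bytes = 1,000,000 bytes
3,360 / 1,000,000 = 0.0034 MB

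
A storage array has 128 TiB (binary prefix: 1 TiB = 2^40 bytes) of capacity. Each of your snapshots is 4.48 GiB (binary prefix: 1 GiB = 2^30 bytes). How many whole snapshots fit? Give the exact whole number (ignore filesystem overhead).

Capacity: 128 TiB = 140,737,488,355,328 bytes
Per item: 4.48 GiB = 4,810,363,371.52 bytes
⌊140,737,488,355,328 / 4,810,363,371.52⌋ = 29,257

29,257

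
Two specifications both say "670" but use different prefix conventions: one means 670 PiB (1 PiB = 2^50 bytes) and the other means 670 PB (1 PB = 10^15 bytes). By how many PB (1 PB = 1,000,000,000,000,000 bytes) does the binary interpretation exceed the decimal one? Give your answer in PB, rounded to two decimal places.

84.35 PB

670 PiB = 670 × 1,125,899,906,842,624 = 754,352,937,584,558,080 bytes
670 PB = 670 × 1,000,000,000,000,000 = 670,000,000,000,000,000 bytes
difference = 84,352,937,584,558,080 bytes
84,352,937,584,558,080 / 1,000,000,000,000,000 = 84.35 PB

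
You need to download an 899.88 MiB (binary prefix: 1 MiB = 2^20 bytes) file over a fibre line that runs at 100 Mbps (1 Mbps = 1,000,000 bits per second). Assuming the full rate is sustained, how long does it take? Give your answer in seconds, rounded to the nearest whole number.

75 seconds

899.88 MiB = 943,592,570.88 bytes = 7,548,740,567.04 bits
100 Mbps = 100,000,000 bits/s
time = 7,548,740,567.04 / 100,000,000 = 75 s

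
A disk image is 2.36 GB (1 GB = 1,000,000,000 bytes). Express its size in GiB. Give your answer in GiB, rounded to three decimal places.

2.36 GB = 2.36 × 10^9 bytes = 2,360,000,000 bytes
1 GiB = 2^30 bytes = 1,073,741,824 bytes
2,360,000,000 / 1,073,741,824 = 2.198 GiB

2.198 GiB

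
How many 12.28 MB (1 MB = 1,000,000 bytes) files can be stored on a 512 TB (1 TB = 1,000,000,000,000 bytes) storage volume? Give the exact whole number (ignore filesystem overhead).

41,693,811

Capacity: 512 TB = 512,000,000,000,000 bytes
Per item: 12.28 MB = 12,280,000 bytes
⌊512,000,000,000,000 / 12,280,000⌋ = 41,693,811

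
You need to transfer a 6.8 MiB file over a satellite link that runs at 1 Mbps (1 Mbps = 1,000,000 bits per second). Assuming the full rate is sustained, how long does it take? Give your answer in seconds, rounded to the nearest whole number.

57 seconds

6.8 MiB = 7,130,316.8 bytes = 57,042,534.4 bits
1 Mbps = 1,000,000 bits/s
time = 57,042,534.4 / 1,000,000 = 57 s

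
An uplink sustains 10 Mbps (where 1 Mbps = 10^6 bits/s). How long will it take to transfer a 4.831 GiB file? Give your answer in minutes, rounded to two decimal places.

4.831 GiB = 5,187,246,751.744 bytes = 41,497,974,013.952 bits
10 Mbps = 10,000,000 bits/s
time = 41,497,974,013.952 / 10,000,000 = 4,149.797 s
4,149.797 s / 60 = 69.16 minutes

69.16 minutes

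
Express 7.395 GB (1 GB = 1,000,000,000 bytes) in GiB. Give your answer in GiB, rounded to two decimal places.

6.89 GiB

7.395 GB = 7.395 × 10^9 bytes = 7,395,000,000 bytes
1 GiB = 1,073,741,824 bytes
7,395,000,000 / 1,073,741,824 = 6.89 GiB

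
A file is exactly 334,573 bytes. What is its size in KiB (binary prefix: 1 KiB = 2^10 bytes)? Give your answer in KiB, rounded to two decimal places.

326.73 KiB

334,573 bytes given.
1 KiB = 1,024 bytes
334,573 / 1,024 = 326.73 KiB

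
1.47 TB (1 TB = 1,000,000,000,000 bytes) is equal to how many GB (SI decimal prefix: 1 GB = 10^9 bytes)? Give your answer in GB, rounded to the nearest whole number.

1,470 GB

1.47 TB = 1.47 × 10^12 bytes = 1,470,000,000,000 bytes
1 GB = 10^9 bytes = 1,000,000,000 bytes
1,470,000,000,000 / 1,000,000,000 = 1,470 GB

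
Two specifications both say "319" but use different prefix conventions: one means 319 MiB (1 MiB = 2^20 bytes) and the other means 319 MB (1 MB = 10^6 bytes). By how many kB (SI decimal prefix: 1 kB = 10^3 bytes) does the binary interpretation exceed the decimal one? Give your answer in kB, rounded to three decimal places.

319 MiB = 319 × 1,048,576 = 334,495,744 bytes
319 MB = 319 × 1,000,000 = 319,000,000 bytes
difference = 15,495,744 bytes
15,495,744 / 1,000 = 15,495.744 kB

15,495.744 kB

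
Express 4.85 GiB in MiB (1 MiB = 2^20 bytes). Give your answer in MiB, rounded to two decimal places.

4,966.40 MiB

4.85 GiB = 4.85 × 2^30 bytes = 5,207,647,846.4 bytes
1 MiB = 2^20 bytes = 1,048,576 bytes
5,207,647,846.4 / 1,048,576 = 4,966.40 MiB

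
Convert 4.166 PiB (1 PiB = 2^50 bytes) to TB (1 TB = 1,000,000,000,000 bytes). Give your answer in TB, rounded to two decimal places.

4.166 PiB × 1,125,899,906,842,624 bytes/PiB = 4,690,499,011,906,371.584 bytes
1 TB = 10^12 bytes = 1,000,000,000,000 bytes
4,690,499,011,906,371.584 / 1,000,000,000,000 = 4,690.50 TB

4,690.50 TB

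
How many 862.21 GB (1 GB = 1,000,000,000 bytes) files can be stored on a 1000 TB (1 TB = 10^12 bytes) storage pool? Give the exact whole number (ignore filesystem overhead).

1,159

Capacity: 1000 TB = 1,000,000,000,000,000 bytes
Per item: 862.21 GB = 862,210,000,000 bytes
⌊1,000,000,000,000,000 / 862,210,000,000⌋ = 1,159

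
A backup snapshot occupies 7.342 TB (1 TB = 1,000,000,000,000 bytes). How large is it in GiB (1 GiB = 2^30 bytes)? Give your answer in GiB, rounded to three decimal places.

7.342 TB = 7.342 × 10^12 bytes = 7,342,000,000,000 bytes
1 GiB = 2^30 bytes = 1,073,741,824 bytes
7,342,000,000,000 / 1,073,741,824 = 6,837.770 GiB

6,837.770 GiB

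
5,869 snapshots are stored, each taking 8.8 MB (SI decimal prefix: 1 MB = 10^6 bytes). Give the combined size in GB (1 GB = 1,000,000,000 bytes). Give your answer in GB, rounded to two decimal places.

51.65 GB

Total = 5,869 × 8.8 MB = 51647.2 MB
= 51647.2 × 1,000,000 bytes = 51,647,200,000 bytes
1 GB = 1,000,000,000 bytes
51,647,200,000 / 1,000,000,000 = 51.65 GB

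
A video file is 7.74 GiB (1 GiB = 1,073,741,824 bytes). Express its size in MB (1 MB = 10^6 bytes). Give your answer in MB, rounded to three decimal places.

8,310.762 MB

7.74 GiB = 7.74 × 2^30 bytes = 8,310,761,717.76 bytes
1 MB = 10^6 bytes = 1,000,000 bytes
8,310,761,717.76 / 1,000,000 = 8,310.762 MB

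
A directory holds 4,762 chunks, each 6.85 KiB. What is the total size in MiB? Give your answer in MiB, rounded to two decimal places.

31.86 MiB

Total = 4,762 × 6.85 KiB = 32619.7 KiB
= 32619.7 × 1,024 bytes = 33,402,572.8 bytes
1 MiB = 1,048,576 bytes
33,402,572.8 / 1,048,576 = 31.86 MiB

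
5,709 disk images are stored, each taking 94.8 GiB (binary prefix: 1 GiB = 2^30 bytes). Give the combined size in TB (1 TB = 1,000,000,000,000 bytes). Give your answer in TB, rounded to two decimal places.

581.12 TB

Total = 5,709 × 94.8 GiB = 541213.2 GiB
= 541213.2 × 1,073,741,824 bytes = 581,123,248,540,876.8 bytes
1 TB = 1,000,000,000,000 bytes
581,123,248,540,876.8 / 1,000,000,000,000 = 581.12 TB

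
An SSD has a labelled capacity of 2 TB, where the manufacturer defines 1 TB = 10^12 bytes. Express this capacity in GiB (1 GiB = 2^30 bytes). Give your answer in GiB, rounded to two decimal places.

1,862.65 GiB

2 TB = 2 × 10^12 bytes = 2,000,000,000,000 bytes
1 GiB = 2^30 bytes = 1,073,741,824 bytes
2,000,000,000,000 / 1,073,741,824 = 1,862.65 GiB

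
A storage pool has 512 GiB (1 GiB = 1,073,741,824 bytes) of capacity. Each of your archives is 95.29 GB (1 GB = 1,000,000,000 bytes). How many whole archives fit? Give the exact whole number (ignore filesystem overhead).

Capacity: 512 GiB = 549,755,813,888 bytes
Per item: 95.29 GB = 95,290,000,000 bytes
⌊549,755,813,888 / 95,290,000,000⌋ = 5

5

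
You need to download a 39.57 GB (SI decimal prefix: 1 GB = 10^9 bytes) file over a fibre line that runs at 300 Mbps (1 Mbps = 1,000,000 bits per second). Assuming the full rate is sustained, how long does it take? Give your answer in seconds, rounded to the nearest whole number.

39.57 GB = 39,570,000,000 bytes = 316,560,000,000 bits
300 Mbps = 300,000,000 bits/s
time = 316,560,000,000 / 300,000,000 = 1,055 s

1,055 seconds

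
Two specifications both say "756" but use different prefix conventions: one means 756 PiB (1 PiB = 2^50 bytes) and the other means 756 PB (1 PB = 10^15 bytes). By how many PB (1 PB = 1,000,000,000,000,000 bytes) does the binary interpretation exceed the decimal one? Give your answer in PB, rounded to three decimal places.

756 PiB = 756 × 1,125,899,906,842,624 = 851,180,329,573,023,744 bytes
756 PB = 756 × 1,000,000,000,000,000 = 756,000,000,000,000,000 bytes
difference = 95,180,329,573,023,744 bytes
95,180,329,573,023,744 / 1,000,000,000,000,000 = 95.180 PB

95.180 PB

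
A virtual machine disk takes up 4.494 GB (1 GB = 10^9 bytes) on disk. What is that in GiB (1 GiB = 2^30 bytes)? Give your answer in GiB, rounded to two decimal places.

4.19 GiB

4.494 GB × 1,000,000,000 bytes/GB = 4,494,000,000 bytes
1 GiB = 1,073,741,824 bytes
4,494,000,000 / 1,073,741,824 = 4.19 GiB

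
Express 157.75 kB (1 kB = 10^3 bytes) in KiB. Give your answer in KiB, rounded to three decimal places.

154.053 KiB

157.75 kB = 157.75 × 10^3 bytes = 157,750 bytes
1 KiB = 1,024 bytes
157,750 / 1,024 = 154.053 KiB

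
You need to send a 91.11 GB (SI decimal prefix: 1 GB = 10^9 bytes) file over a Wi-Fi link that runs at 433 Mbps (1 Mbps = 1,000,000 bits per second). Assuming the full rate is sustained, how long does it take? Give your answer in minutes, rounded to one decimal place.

28.1 minutes

91.11 GB = 91,110,000,000 bytes = 728,880,000,000 bits
433 Mbps = 433,000,000 bits/s
time = 728,880,000,000 / 433,000,000 = 1,683.33 s
1,683.33 s / 60 = 28.1 minutes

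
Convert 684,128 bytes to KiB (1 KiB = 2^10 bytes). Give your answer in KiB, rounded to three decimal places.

668.094 KiB

684,128 bytes given.
1 KiB = 1,024 bytes
684,128 / 1,024 = 668.094 KiB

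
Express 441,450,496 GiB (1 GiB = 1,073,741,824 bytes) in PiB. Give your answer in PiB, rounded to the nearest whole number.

441,450,496 GiB = 441,450,496 × 2^30 bytes = 474,003,860,780,744,704 bytes
1 PiB = 1,125,899,906,842,624 bytes
474,003,860,780,744,704 / 1,125,899,906,842,624 = 421 PiB

421 PiB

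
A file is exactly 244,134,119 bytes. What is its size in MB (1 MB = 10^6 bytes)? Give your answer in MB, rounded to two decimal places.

244,134,119 bytes given.
1 MB = 1,000,000 bytes
244,134,119 / 1,000,000 = 244.13 MB

244.13 MB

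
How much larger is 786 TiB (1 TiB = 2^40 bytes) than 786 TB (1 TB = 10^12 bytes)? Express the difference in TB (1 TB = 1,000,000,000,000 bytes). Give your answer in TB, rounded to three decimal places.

786 TiB = 786 × 1,099,511,627,776 = 864,216,139,431,936 bytes
786 TB = 786 × 1,000,000,000,000 = 786,000,000,000,000 bytes
difference = 78,216,139,431,936 bytes
78,216,139,431,936 / 1,000,000,000,000 = 78.216 TB

78.216 TB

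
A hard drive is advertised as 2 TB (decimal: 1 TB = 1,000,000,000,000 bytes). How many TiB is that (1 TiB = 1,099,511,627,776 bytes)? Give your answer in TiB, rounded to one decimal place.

1.8 TiB

2 TB = 2 × 10^12 bytes = 2,000,000,000,000 bytes
1 TiB = 2^40 bytes = 1,099,511,627,776 bytes
2,000,000,000,000 / 1,099,511,627,776 = 1.8 TiB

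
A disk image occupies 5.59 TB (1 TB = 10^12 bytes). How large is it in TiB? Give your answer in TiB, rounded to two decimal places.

5.59 TB × 1,000,000,000,000 bytes/TB = 5,590,000,000,000 bytes
1 TiB = 2^40 bytes = 1,099,511,627,776 bytes
5,590,000,000,000 / 1,099,511,627,776 = 5.08 TiB

5.08 TiB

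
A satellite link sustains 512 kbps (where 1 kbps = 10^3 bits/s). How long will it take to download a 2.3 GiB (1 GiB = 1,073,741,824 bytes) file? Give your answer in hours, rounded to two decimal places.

2.3 GiB = 2,469,606,195.2 bytes = 19,756,849,561.6 bits
512 kbps = 512,000 bits/s
time = 19,756,849,561.6 / 512,000 = 38,587.5968 s
38,587.5968 s / 3600 = 10.72 hours

10.72 hours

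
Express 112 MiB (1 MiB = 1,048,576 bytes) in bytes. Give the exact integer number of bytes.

117,440,512 bytes

112 × 1,048,576 = 117,440,512 bytes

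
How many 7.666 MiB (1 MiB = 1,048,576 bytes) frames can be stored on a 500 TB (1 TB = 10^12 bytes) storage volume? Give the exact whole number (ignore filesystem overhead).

62,201,559

Capacity: 500 TB = 500,000,000,000,000 bytes
Per item: 7.666 MiB = 8,038,383.616 bytes
⌊500,000,000,000,000 / 8,038,383.616⌋ = 62,201,559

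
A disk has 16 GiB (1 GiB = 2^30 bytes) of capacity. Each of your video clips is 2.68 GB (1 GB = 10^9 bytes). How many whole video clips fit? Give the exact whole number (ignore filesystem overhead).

Capacity: 16 GiB = 17,179,869,184 bytes
Per item: 2.68 GB = 2,680,000,000 bytes
⌊17,179,869,184 / 2,680,000,000⌋ = 6

6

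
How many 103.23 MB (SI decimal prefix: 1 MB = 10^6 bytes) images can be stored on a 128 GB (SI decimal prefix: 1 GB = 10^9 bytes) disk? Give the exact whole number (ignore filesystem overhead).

Capacity: 128 GB = 128,000,000,000 bytes
Per item: 103.23 MB = 103,230,000 bytes
⌊128,000,000,000 / 103,230,000⌋ = 1,239

1,239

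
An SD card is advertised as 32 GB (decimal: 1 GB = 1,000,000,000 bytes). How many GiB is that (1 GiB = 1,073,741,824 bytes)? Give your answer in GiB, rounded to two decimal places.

29.80 GiB

32 GB × 1,000,000,000 bytes/GB = 32,000,000,000 bytes
1 GiB = 2^30 bytes = 1,073,741,824 bytes
32,000,000,000 / 1,073,741,824 = 29.80 GiB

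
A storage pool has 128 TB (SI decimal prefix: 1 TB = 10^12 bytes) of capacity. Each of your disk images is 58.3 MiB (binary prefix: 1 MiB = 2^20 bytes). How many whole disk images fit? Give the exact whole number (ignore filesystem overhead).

Capacity: 128 TB = 128,000,000,000,000 bytes
Per item: 58.3 MiB = 61,131,980.8 bytes
⌊128,000,000,000,000 / 61,131,980.8⌋ = 2,093,830

2,093,830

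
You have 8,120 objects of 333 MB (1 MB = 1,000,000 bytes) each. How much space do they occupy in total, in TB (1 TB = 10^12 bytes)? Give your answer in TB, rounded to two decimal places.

2.70 TB

Total = 8,120 × 333 MB = 2,703,960 MB
= 2,703,960 × 1,000,000 bytes = 2,703,960,000,000 bytes
1 TB = 1,000,000,000,000 bytes
2,703,960,000,000 / 1,000,000,000,000 = 2.70 TB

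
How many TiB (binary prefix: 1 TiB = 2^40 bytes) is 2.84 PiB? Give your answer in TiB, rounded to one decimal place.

2,908.2 TiB

2.84 PiB = 2.84 × 2^50 bytes = 3,197,555,735,433,052.16 bytes
1 TiB = 1,099,511,627,776 bytes
3,197,555,735,433,052.16 / 1,099,511,627,776 = 2,908.2 TiB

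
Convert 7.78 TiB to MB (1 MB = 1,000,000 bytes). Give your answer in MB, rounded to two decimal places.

7.78 TiB = 7.78 × 2^40 bytes = 8,554,200,464,097.28 bytes
1 MB = 10^6 bytes = 1,000,000 bytes
8,554,200,464,097.28 / 1,000,000 = 8,554,200.46 MB

8,554,200.46 MB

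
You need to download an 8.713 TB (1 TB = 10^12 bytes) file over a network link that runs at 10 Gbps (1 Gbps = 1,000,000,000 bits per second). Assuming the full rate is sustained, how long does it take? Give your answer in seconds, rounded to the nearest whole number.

6,970 seconds

8.713 TB = 8,713,000,000,000 bytes = 69,704,000,000,000 bits
10 Gbps = 10,000,000,000 bits/s
time = 69,704,000,000,000 / 10,000,000,000 = 6,970 s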